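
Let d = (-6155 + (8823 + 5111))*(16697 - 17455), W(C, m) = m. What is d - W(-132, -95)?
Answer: -5896387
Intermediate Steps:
d = -5896482 (d = (-6155 + 13934)*(-758) = 7779*(-758) = -5896482)
d - W(-132, -95) = -5896482 - 1*(-95) = -5896482 + 95 = -5896387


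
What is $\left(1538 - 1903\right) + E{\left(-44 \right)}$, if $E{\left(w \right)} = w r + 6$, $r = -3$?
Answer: $-227$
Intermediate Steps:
$E{\left(w \right)} = 6 - 3 w$ ($E{\left(w \right)} = w \left(-3\right) + 6 = - 3 w + 6 = 6 - 3 w$)
$\left(1538 - 1903\right) + E{\left(-44 \right)} = \left(1538 - 1903\right) + \left(6 - -132\right) = \left(1538 - 1903\right) + \left(6 + 132\right) = -365 + 138 = -227$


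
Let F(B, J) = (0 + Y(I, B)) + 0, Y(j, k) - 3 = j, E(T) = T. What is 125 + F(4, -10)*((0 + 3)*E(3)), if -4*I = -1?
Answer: 617/4 ≈ 154.25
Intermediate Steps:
I = ¼ (I = -¼*(-1) = ¼ ≈ 0.25000)
Y(j, k) = 3 + j
F(B, J) = 13/4 (F(B, J) = (0 + (3 + ¼)) + 0 = (0 + 13/4) + 0 = 13/4 + 0 = 13/4)
125 + F(4, -10)*((0 + 3)*E(3)) = 125 + 13*((0 + 3)*3)/4 = 125 + 13*(3*3)/4 = 125 + (13/4)*9 = 125 + 117/4 = 617/4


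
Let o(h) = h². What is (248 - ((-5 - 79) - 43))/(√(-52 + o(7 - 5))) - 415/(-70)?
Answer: 83/14 - 125*I*√3/4 ≈ 5.9286 - 54.127*I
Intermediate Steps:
(248 - ((-5 - 79) - 43))/(√(-52 + o(7 - 5))) - 415/(-70) = (248 - ((-5 - 79) - 43))/(√(-52 + (7 - 5)²)) - 415/(-70) = (248 - (-84 - 43))/(√(-52 + 2²)) - 415*(-1/70) = (248 - 1*(-127))/(√(-52 + 4)) + 83/14 = (248 + 127)/(√(-48)) + 83/14 = 375/((4*I*√3)) + 83/14 = 375*(-I*√3/12) + 83/14 = -125*I*√3/4 + 83/14 = 83/14 - 125*I*√3/4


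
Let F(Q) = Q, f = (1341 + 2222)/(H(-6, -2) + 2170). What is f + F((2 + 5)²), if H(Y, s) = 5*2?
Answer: 110383/2180 ≈ 50.634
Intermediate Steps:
H(Y, s) = 10
f = 3563/2180 (f = (1341 + 2222)/(10 + 2170) = 3563/2180 ≈ 1.6344)
f + F((2 + 5)²) = 3563/2180 + (2 + 5)² = 3563/2180 + 7² = 3563/2180 + 49 = 110383/2180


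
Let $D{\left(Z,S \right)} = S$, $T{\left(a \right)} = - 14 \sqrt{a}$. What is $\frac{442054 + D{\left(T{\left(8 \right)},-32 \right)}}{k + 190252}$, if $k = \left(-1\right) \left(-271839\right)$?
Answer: $\frac{63146}{66013} \approx 0.95657$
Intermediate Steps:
$k = 271839$
$\frac{442054 + D{\left(T{\left(8 \right)},-32 \right)}}{k + 190252} = \frac{442054 - 32}{271839 + 190252} = \frac{442022}{462091} = 442022 \cdot \frac{1}{462091} = \frac{63146}{66013}$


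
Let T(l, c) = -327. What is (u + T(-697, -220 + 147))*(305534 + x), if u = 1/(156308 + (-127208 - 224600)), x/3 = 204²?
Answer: -13756838058691/97750 ≈ -1.4073e+8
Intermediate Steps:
x = 124848 (x = 3*204² = 3*41616 = 124848)
u = -1/195500 (u = 1/(156308 - 351808) = 1/(-195500) = -1/195500 ≈ -5.1151e-6)
(u + T(-697, -220 + 147))*(305534 + x) = (-1/195500 - 327)*(305534 + 124848) = -63928501/195500*430382 = -13756838058691/97750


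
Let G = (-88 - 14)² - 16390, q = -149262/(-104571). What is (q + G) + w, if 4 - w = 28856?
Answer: -1214298412/34857 ≈ -34837.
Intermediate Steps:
q = 49754/34857 (q = -149262*(-1/104571) = 49754/34857 ≈ 1.4274)
w = -28852 (w = 4 - 1*28856 = 4 - 28856 = -28852)
G = -5986 (G = (-102)² - 16390 = 10404 - 16390 = -5986)
(q + G) + w = (49754/34857 - 5986) - 28852 = -208604248/34857 - 28852 = -1214298412/34857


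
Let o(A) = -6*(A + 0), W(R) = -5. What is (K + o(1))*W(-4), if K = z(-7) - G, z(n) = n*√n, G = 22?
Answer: 140 + 35*I*√7 ≈ 140.0 + 92.601*I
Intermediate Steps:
z(n) = n^(3/2)
o(A) = -6*A
K = -22 - 7*I*√7 (K = (-7)^(3/2) - 1*22 = -7*I*√7 - 22 = -22 - 7*I*√7 ≈ -22.0 - 18.52*I)
(K + o(1))*W(-4) = ((-22 - 7*I*√7) - 6*1)*(-5) = ((-22 - 7*I*√7) - 6)*(-5) = (-28 - 7*I*√7)*(-5) = 140 + 35*I*√7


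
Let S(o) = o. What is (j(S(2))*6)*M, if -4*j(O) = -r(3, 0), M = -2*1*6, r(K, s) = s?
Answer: 0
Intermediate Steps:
M = -12 (M = -2*6 = -12)
j(O) = 0 (j(O) = -(-1)*0/4 = -¼*0 = 0)
(j(S(2))*6)*M = (0*6)*(-12) = 0*(-12) = 0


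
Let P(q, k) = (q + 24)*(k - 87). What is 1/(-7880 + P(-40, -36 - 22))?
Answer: -1/5560 ≈ -0.00017986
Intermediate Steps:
P(q, k) = (-87 + k)*(24 + q) (P(q, k) = (24 + q)*(-87 + k) = (-87 + k)*(24 + q))
1/(-7880 + P(-40, -36 - 22)) = 1/(-7880 + (-2088 - 87*(-40) + 24*(-36 - 22) + (-36 - 22)*(-40))) = 1/(-7880 + (-2088 + 3480 + 24*(-58) - 58*(-40))) = 1/(-7880 + (-2088 + 3480 - 1392 + 2320)) = 1/(-7880 + 2320) = 1/(-5560) = -1/5560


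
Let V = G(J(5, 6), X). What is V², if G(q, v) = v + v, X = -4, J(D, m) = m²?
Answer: 64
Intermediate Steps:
G(q, v) = 2*v
V = -8 (V = 2*(-4) = -8)
V² = (-8)² = 64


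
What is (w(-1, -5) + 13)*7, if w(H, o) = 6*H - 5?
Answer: 14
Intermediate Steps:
w(H, o) = -5 + 6*H
(w(-1, -5) + 13)*7 = ((-5 + 6*(-1)) + 13)*7 = ((-5 - 6) + 13)*7 = (-11 + 13)*7 = 2*7 = 14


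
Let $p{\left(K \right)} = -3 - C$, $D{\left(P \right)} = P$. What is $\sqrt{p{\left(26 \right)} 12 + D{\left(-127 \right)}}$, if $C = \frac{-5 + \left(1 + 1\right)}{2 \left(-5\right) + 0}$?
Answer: $\frac{7 i \sqrt{85}}{5} \approx 12.907 i$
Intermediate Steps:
$C = \frac{3}{10}$ ($C = \frac{-5 + 2}{-10 + 0} = - \frac{3}{-10} = \left(-3\right) \left(- \frac{1}{10}\right) = \frac{3}{10} \approx 0.3$)
$p{\left(K \right)} = - \frac{33}{10}$ ($p{\left(K \right)} = -3 - \frac{3}{10} = - \frac{33}{10}$)
$\sqrt{p{\left(26 \right)} 12 + D{\left(-127 \right)}} = \sqrt{\left(- \frac{33}{10}\right) 12 - 127} = \sqrt{- \frac{198}{5} - 127} = \sqrt{- \frac{833}{5}} = \frac{7 i \sqrt{85}}{5}$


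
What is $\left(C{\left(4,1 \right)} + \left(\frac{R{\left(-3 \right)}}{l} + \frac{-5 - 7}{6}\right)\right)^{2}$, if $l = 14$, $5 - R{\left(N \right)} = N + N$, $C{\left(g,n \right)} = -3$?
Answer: $\frac{3481}{196} \approx 17.76$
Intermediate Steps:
$R{\left(N \right)} = 5 - 2 N$ ($R{\left(N \right)} = 5 - \left(N + N\right) = 5 - 2 N$)
$\left(C{\left(4,1 \right)} + \left(\frac{R{\left(-3 \right)}}{l} + \frac{-5 - 7}{6}\right)\right)^{2} = \left(-3 + \left(\frac{5 - -6}{14} + \frac{-5 - 7}{6}\right)\right)^{2} = \left(-3 - \left(2 - \left(5 + 6\right) \frac{1}{14}\right)\right)^{2} = \left(-3 + \left(11 \cdot \frac{1}{14} - 2\right)\right)^{2} = \left(-3 + \left(\frac{11}{14} - 2\right)\right)^{2} = \left(-3 - \frac{17}{14}\right)^{2} = \left(- \frac{59}{14}\right)^{2} = \frac{3481}{196}$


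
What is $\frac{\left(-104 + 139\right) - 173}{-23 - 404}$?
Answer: $\frac{138}{427} \approx 0.32318$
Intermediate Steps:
$\frac{\left(-104 + 139\right) - 173}{-23 - 404} = \frac{35 - 173}{-427} = \left(-138\right) \left(- \frac{1}{427}\right) = \frac{138}{427}$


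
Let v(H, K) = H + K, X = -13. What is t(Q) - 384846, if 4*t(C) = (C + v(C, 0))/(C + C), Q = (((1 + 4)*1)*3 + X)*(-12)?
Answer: -1539383/4 ≈ -3.8485e+5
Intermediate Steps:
Q = -24 (Q = (((1 + 4)*1)*3 - 13)*(-12) = ((5*1)*3 - 13)*(-12) = (5*3 - 13)*(-12) = (15 - 13)*(-12) = 2*(-12) = -24)
t(C) = 1/4 (t(C) = ((C + (C + 0))/(C + C))/4 = ((C + C)/((2*C)))/4 = ((2*C)*(1/(2*C)))/4 = (1/4)*1 = 1/4)
t(Q) - 384846 = 1/4 - 384846 = -1539383/4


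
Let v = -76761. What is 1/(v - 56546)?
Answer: -1/133307 ≈ -7.5015e-6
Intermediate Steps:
1/(v - 56546) = 1/(-76761 - 56546) = 1/(-133307) = -1/133307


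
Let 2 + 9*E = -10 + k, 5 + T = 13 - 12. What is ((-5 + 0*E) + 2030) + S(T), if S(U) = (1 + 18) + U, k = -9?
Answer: 2040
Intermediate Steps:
T = -4 (T = -5 + (13 - 12) = -5 + 1 = -4)
S(U) = 19 + U
E = -7/3 (E = -2/9 + (-10 - 9)/9 = -2/9 + (1/9)*(-19) = -2/9 - 19/9 = -7/3 ≈ -2.3333)
((-5 + 0*E) + 2030) + S(T) = ((-5 + 0*(-7/3)) + 2030) + (19 - 4) = ((-5 + 0) + 2030) + 15 = (-5 + 2030) + 15 = 2025 + 15 = 2040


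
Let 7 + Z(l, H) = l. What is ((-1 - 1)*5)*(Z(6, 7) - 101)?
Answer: 1020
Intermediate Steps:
Z(l, H) = -7 + l
((-1 - 1)*5)*(Z(6, 7) - 101) = ((-1 - 1)*5)*((-7 + 6) - 101) = (-2*5)*(-1 - 101) = -10*(-102) = 1020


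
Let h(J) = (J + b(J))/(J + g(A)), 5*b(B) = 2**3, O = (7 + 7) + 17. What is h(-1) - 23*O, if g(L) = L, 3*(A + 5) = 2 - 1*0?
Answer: -57049/80 ≈ -713.11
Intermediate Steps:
A = -13/3 (A = -5 + (2 - 1*0)/3 = -5 + (2 + 0)/3 = -5 + (1/3)*2 = -5 + 2/3 = -13/3 ≈ -4.3333)
O = 31 (O = 14 + 17 = 31)
b(B) = 8/5 (b(B) = (1/5)*2**3 = (1/5)*8 = 8/5)
h(J) = (8/5 + J)/(-13/3 + J) (h(J) = (J + 8/5)/(J - 13/3) = (8/5 + J)/(-13/3 + J))
h(-1) - 23*O = 3*(8 + 5*(-1))/(5*(-13 + 3*(-1))) - 23*31 = 3*(8 - 5)/(5*(-13 - 3)) - 713 = (3/5)*3/(-16) - 713 = (3/5)*(-1/16)*3 - 713 = -9/80 - 713 = -57049/80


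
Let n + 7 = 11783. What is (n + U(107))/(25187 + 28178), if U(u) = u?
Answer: 11883/53365 ≈ 0.22267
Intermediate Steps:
n = 11776 (n = -7 + 11783 = 11776)
(n + U(107))/(25187 + 28178) = (11776 + 107)/(25187 + 28178) = 11883/53365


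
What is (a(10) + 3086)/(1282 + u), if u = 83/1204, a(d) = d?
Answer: 1242528/514537 ≈ 2.4148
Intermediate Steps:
u = 83/1204 (u = 83*(1/1204) = 83/1204 ≈ 0.068937)
(a(10) + 3086)/(1282 + u) = (10 + 3086)/(1282 + 83/1204) = 3096/(1543611/1204) = 3096*(1204/1543611) = 1242528/514537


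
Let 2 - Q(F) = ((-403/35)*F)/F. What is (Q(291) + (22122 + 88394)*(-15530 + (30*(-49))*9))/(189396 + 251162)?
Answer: -111245405127/15419530 ≈ -7214.6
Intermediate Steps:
Q(F) = 473/35 (Q(F) = 2 - (-403/35)*F/F = 2 - (-403*1/35)*F/F = 2 - (-403*F/35)/F = 2 - 1*(-403/35) = 2 + 403/35 = 473/35)
(Q(291) + (22122 + 88394)*(-15530 + (30*(-49))*9))/(189396 + 251162) = (473/35 + (22122 + 88394)*(-15530 + (30*(-49))*9))/(189396 + 251162) = (473/35 + 110516*(-15530 - 1470*9))/440558 = (473/35 + 110516*(-15530 - 13230))*(1/440558) = (473/35 + 110516*(-28760))*(1/440558) = (473/35 - 3178440160)*(1/440558) = -111245405127/35*1/440558 = -111245405127/15419530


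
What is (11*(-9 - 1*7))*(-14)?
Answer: 2464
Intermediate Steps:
(11*(-9 - 1*7))*(-14) = (11*(-9 - 7))*(-14) = (11*(-16))*(-14) = -176*(-14) = 2464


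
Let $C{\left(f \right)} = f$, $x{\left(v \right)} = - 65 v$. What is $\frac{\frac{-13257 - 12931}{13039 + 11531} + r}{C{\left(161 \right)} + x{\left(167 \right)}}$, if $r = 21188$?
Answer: $- \frac{130140743}{65687895} \approx -1.9812$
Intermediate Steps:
$\frac{\frac{-13257 - 12931}{13039 + 11531} + r}{C{\left(161 \right)} + x{\left(167 \right)}} = \frac{\frac{-13257 - 12931}{13039 + 11531} + 21188}{161 - 10855} = \frac{- \frac{26188}{24570} + 21188}{161 - 10855} = \frac{\left(-26188\right) \frac{1}{24570} + 21188}{-10694} = \left(- \frac{13094}{12285} + 21188\right) \left(- \frac{1}{10694}\right) = \frac{260281486}{12285} \left(- \frac{1}{10694}\right) = - \frac{130140743}{65687895}$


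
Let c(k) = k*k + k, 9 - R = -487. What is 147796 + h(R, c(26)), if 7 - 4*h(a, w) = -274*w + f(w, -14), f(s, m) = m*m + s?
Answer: 782641/4 ≈ 1.9566e+5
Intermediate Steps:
R = 496 (R = 9 - 1*(-487) = 9 + 487 = 496)
c(k) = k + k**2 (c(k) = k**2 + k = k + k**2)
f(s, m) = s + m**2 (f(s, m) = m**2 + s = s + m**2)
h(a, w) = -189/4 + 273*w/4 (h(a, w) = 7/4 - (-274*w + (w + (-14)**2))/4 = 7/4 - (-274*w + (w + 196))/4 = 7/4 - (-274*w + (196 + w))/4 = 7/4 - (196 - 273*w)/4 = 7/4 + (-49 + 273*w/4) = -189/4 + 273*w/4)
147796 + h(R, c(26)) = 147796 + (-189/4 + 273*(26*(1 + 26))/4) = 147796 + (-189/4 + 273*(26*27)/4) = 147796 + (-189/4 + (273/4)*702) = 147796 + (-189/4 + 95823/2) = 147796 + 191457/4 = 782641/4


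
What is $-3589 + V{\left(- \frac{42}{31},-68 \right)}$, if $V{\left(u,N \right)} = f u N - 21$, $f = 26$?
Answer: $- \frac{37654}{31} \approx -1214.6$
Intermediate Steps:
$V{\left(u,N \right)} = -21 + 26 N u$ ($V{\left(u,N \right)} = 26 u N - 21 = 26 N u - 21 = -21 + 26 N u$)
$-3589 + V{\left(- \frac{42}{31},-68 \right)} = -3589 - \left(21 + 1768 \left(- \frac{42}{31}\right)\right) = -3589 + \left(-21 + \frac{74256}{31}\right) = -3589 + \frac{73605}{31} = - \frac{37654}{31}$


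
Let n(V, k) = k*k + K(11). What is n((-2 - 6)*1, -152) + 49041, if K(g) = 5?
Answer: 72150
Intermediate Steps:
n(V, k) = 5 + k² (n(V, k) = k*k + 5 = k² + 5 = 5 + k²)
n((-2 - 6)*1, -152) + 49041 = (5 + (-152)²) + 49041 = (5 + 23104) + 49041 = 23109 + 49041 = 72150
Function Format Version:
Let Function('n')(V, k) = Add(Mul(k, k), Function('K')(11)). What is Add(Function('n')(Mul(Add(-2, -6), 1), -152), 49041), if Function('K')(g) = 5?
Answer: 72150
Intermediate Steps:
Function('n')(V, k) = Add(5, Pow(k, 2)) (Function('n')(V, k) = Add(Mul(k, k), 5) = Add(Pow(k, 2), 5) = Add(5, Pow(k, 2)))
Add(Function('n')(Mul(Add(-2, -6), 1), -152), 49041) = Add(Add(5, Pow(-152, 2)), 49041) = Add(Add(5, 23104), 49041) = Add(23109, 49041) = 72150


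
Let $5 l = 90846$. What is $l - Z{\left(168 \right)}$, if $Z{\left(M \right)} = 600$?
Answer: $\frac{87846}{5} \approx 17569.0$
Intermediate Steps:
$l = \frac{90846}{5}$ ($l = \frac{1}{5} \cdot 90846 = \frac{90846}{5} \approx 18169.0$)
$l - Z{\left(168 \right)} = \frac{90846}{5} - 600 = \frac{87846}{5}$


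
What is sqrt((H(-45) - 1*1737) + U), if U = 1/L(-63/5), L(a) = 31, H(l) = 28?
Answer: I*sqrt(1642318)/31 ≈ 41.34*I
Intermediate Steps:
U = 1/31 ≈ 0.032258
sqrt((H(-45) - 1*1737) + U) = sqrt((28 - 1*1737) + 1/31) = sqrt((28 - 1737) + 1/31) = sqrt(-1709 + 1/31) = sqrt(-52978/31) = I*sqrt(1642318)/31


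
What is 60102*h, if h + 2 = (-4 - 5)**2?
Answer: 4748058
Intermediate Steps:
h = 79 (h = -2 + (-4 - 5)**2 = -2 + (-9)**2 = -2 + 81 = 79)
60102*h = 60102*79 = 4748058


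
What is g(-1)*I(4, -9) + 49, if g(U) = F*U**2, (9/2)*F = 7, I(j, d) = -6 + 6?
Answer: 49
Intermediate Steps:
I(j, d) = 0
F = 14/9 (F = (2/9)*7 = 14/9 ≈ 1.5556)
g(U) = 14*U**2/9
g(-1)*I(4, -9) + 49 = ((14/9)*(-1)**2)*0 + 49 = ((14/9)*1)*0 + 49 = (14/9)*0 + 49 = 0 + 49 = 49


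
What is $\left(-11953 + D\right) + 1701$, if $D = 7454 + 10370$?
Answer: $7572$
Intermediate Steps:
$D = 17824$
$\left(-11953 + D\right) + 1701 = \left(-11953 + 17824\right) + 1701 = 5871 + 1701 = 7572$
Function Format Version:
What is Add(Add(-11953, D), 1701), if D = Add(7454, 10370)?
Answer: 7572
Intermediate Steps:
D = 17824
Add(Add(-11953, D), 1701) = Add(Add(-11953, 17824), 1701) = Add(5871, 1701) = 7572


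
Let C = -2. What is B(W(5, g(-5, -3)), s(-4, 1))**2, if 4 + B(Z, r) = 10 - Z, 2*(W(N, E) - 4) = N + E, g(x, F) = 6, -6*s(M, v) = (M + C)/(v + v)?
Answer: 49/4 ≈ 12.250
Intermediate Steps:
s(M, v) = -(-2 + M)/(12*v) (s(M, v) = -(M - 2)/(6*(v + v)) = -(-2 + M)/(6*(2*v)) = -(-2 + M)*1/(2*v)/6 = -(-2 + M)/(12*v))
W(N, E) = 4 + E/2 + N/2 (W(N, E) = 4 + (N + E)/2 = 4 + (E + N)/2 = 4 + (E/2 + N/2) = 4 + E/2 + N/2)
B(Z, r) = 6 - Z (B(Z, r) = -4 + (10 - Z) = 6 - Z)
B(W(5, g(-5, -3)), s(-4, 1))**2 = (6 - (4 + (1/2)*6 + (1/2)*5))**2 = (6 - (4 + 3 + 5/2))**2 = (6 - 1*19/2)**2 = (6 - 19/2)**2 = (-7/2)**2 = 49/4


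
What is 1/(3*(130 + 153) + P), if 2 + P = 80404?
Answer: 1/81251 ≈ 1.2308e-5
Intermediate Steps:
P = 80402 (P = -2 + 80404 = 80402)
1/(3*(130 + 153) + P) = 1/(3*(130 + 153) + 80402) = 1/(3*283 + 80402) = 1/(849 + 80402) = 1/81251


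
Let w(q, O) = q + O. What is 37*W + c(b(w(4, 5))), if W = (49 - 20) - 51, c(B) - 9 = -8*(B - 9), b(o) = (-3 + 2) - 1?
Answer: -717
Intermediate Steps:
w(q, O) = O + q
b(o) = -2 (b(o) = -1 - 1 = -2)
c(B) = 81 - 8*B (c(B) = 9 - 8*(B - 9) = 9 - 8*(-9 + B) = 9 + (72 - 8*B) = 81 - 8*B)
W = -22 (W = 29 - 51 = -22)
37*W + c(b(w(4, 5))) = 37*(-22) + (81 - 8*(-2)) = -814 + (81 + 16) = -814 + 97 = -717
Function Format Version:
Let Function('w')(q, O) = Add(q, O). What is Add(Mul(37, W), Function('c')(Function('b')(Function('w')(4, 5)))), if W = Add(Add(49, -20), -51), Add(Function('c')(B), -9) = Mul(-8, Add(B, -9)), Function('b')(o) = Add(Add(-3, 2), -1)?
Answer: -717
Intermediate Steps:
Function('w')(q, O) = Add(O, q)
Function('b')(o) = -2 (Function('b')(o) = Add(-1, -1) = -2)
Function('c')(B) = Add(81, Mul(-8, B)) (Function('c')(B) = Add(9, Mul(-8, Add(B, -9))) = Add(9, Mul(-8, Add(-9, B))) = Add(9, Add(72, Mul(-8, B))) = Add(81, Mul(-8, B)))
W = -22 (W = Add(29, -51) = -22)
Add(Mul(37, W), Function('c')(Function('b')(Function('w')(4, 5)))) = Add(Mul(37, -22), Add(81, Mul(-8, -2))) = Add(-814, Add(81, 16)) = Add(-814, 97) = -717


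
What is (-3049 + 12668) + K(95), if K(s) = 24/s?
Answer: 913829/95 ≈ 9619.3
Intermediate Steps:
(-3049 + 12668) + K(95) = (-3049 + 12668) + 24/95 = 9619 + 24*(1/95) = 9619 + 24/95 = 913829/95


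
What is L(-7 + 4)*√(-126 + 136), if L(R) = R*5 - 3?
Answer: -18*√10 ≈ -56.921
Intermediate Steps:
L(R) = -3 + 5*R (L(R) = 5*R - 3 = -3 + 5*R)
L(-7 + 4)*√(-126 + 136) = (-3 + 5*(-7 + 4))*√(-126 + 136) = (-3 + 5*(-3))*√10 = (-3 - 15)*√10 = -18*√10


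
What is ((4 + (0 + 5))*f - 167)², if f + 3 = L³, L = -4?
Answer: 592900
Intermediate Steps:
f = -67 (f = -3 + (-4)³ = -3 - 64 = -67)
((4 + (0 + 5))*f - 167)² = ((4 + (0 + 5))*(-67) - 167)² = ((4 + 5)*(-67) - 167)² = (9*(-67) - 167)² = (-603 - 167)² = (-770)² = 592900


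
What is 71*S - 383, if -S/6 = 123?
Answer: -52781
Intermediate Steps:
S = -738 (S = -6*123 = -738)
71*S - 383 = 71*(-738) - 383 = -52398 - 383 = -52781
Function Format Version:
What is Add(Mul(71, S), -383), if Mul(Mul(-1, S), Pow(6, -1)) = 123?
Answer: -52781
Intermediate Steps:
S = -738 (S = Mul(-6, 123) = -738)
Add(Mul(71, S), -383) = Add(Mul(71, -738), -383) = Add(-52398, -383) = -52781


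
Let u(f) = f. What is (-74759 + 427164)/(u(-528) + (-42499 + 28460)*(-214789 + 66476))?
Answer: 352405/2082165679 ≈ 0.00016925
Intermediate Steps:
(-74759 + 427164)/(u(-528) + (-42499 + 28460)*(-214789 + 66476)) = (-74759 + 427164)/(-528 + (-42499 + 28460)*(-214789 + 66476)) = 352405/(-528 - 14039*(-148313)) = 352405/(-528 + 2082166207) = 352405/2082165679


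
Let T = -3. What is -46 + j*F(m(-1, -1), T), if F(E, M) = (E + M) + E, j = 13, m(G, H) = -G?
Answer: -59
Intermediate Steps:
F(E, M) = M + 2*E
-46 + j*F(m(-1, -1), T) = -46 + 13*(-3 + 2*(-1*(-1))) = -46 + 13*(-3 + 2*1) = -46 + 13*(-3 + 2) = -46 + 13*(-1) = -46 - 13 = -59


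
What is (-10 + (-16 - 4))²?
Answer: 900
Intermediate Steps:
(-10 + (-16 - 4))² = (-10 - 20)² = (-30)² = 900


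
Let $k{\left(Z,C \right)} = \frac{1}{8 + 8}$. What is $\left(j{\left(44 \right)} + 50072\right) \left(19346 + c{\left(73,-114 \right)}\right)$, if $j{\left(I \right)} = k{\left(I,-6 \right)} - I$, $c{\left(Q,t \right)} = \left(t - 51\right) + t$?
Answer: $\frac{15262161083}{16} \approx 9.5388 \cdot 10^{8}$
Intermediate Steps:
$k{\left(Z,C \right)} = \frac{1}{16}$
$c{\left(Q,t \right)} = -51 + 2 t$ ($c{\left(Q,t \right)} = \left(-51 + t\right) + t = -51 + 2 t$)
$j{\left(I \right)} = \frac{1}{16} - I$
$\left(j{\left(44 \right)} + 50072\right) \left(19346 + c{\left(73,-114 \right)}\right) = \left(\left(\frac{1}{16} - 44\right) + 50072\right) \left(19346 + \left(-51 + 2 \left(-114\right)\right)\right) = \left(\left(\frac{1}{16} - 44\right) + 50072\right) \left(19346 - 279\right) = \left(- \frac{703}{16} + 50072\right) \left(19346 - 279\right) = \frac{800449}{16} \cdot 19067 = \frac{15262161083}{16}$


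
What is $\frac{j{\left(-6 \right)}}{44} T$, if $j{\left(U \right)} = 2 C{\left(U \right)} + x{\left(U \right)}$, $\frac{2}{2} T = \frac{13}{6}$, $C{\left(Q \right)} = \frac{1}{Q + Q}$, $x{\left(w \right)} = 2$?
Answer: $\frac{13}{144} \approx 0.090278$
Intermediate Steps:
$C{\left(Q \right)} = \frac{1}{2 Q}$
$T = \frac{13}{6} \approx 2.1667$
$j{\left(U \right)} = 2 + \frac{1}{U}$ ($j{\left(U \right)} = 2 \frac{1}{2 U} + 2 = \frac{1}{U} + 2 = 2 + \frac{1}{U}$)
$\frac{j{\left(-6 \right)}}{44} T = \frac{2 + \frac{1}{-6}}{44} \cdot \frac{13}{6} = \frac{2 - \frac{1}{6}}{44} \cdot \frac{13}{6} = \frac{1}{44} \cdot \frac{11}{6} \cdot \frac{13}{6} = \frac{1}{24} \cdot \frac{13}{6} = \frac{13}{144}$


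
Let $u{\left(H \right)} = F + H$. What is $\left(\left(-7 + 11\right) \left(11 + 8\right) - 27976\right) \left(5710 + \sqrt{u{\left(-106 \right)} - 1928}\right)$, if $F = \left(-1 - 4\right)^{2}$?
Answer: $-159309000 - 195300 i \sqrt{41} \approx -1.5931 \cdot 10^{8} - 1.2505 \cdot 10^{6} i$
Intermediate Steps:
$F = 25$ ($F = \left(-5\right)^{2} = 25$)
$u{\left(H \right)} = 25 + H$
$\left(\left(-7 + 11\right) \left(11 + 8\right) - 27976\right) \left(5710 + \sqrt{u{\left(-106 \right)} - 1928}\right) = \left(\left(-7 + 11\right) \left(11 + 8\right) - 27976\right) \left(5710 + \sqrt{\left(25 - 106\right) - 1928}\right) = \left(4 \cdot 19 - 27976\right) \left(5710 + \sqrt{-81 - 1928}\right) = \left(76 - 27976\right) \left(5710 + \sqrt{-2009}\right) = - 27900 \left(5710 + 7 i \sqrt{41}\right) = -159309000 - 195300 i \sqrt{41}$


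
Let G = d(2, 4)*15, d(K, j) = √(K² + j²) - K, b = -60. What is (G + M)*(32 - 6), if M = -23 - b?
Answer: 182 + 780*√5 ≈ 1926.1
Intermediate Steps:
M = 37 (M = -23 - 1*(-60) = -23 + 60 = 37)
G = -30 + 30*√5 (G = (√(2² + 4²) - 1*2)*15 = (√(4 + 16) - 2)*15 = (√20 - 2)*15 = (2*√5 - 2)*15 = (-2 + 2*√5)*15 = -30 + 30*√5 ≈ 37.082)
(G + M)*(32 - 6) = ((-30 + 30*√5) + 37)*(32 - 6) = (7 + 30*√5)*26 = 182 + 780*√5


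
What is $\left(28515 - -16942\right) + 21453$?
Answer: $66910$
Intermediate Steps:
$\left(28515 - -16942\right) + 21453 = \left(28515 + 16942\right) + 21453 = 45457 + 21453 = 66910$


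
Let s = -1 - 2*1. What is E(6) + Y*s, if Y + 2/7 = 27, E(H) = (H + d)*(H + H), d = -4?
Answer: -393/7 ≈ -56.143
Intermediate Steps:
E(H) = 2*H*(-4 + H) (E(H) = (H - 4)*(H + H) = (-4 + H)*(2*H) = 2*H*(-4 + H))
Y = 187/7 (Y = -2/7 + 27 = 187/7 ≈ 26.714)
s = -3 (s = -1 - 2 = -3)
E(6) + Y*s = 2*6*(-4 + 6) + (187/7)*(-3) = 2*6*2 - 561/7 = 24 - 561/7 = -393/7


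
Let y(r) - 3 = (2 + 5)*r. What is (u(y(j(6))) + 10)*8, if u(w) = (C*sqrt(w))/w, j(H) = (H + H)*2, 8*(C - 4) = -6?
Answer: 80 + 26*sqrt(19)/57 ≈ 81.988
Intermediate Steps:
C = 13/4 (C = 4 + (1/8)*(-6) = 4 - 3/4 = 13/4 ≈ 3.2500)
j(H) = 4*H (j(H) = (2*H)*2 = 4*H)
y(r) = 3 + 7*r (y(r) = 3 + (2 + 5)*r = 3 + 7*r)
u(w) = 13/(4*sqrt(w)) (u(w) = (13*sqrt(w)/4)/w = 13/(4*sqrt(w)))
(u(y(j(6))) + 10)*8 = (13/(4*sqrt(3 + 7*(4*6))) + 10)*8 = (13/(4*sqrt(3 + 7*24)) + 10)*8 = (13/(4*sqrt(3 + 168)) + 10)*8 = (13/(4*sqrt(171)) + 10)*8 = (13*(sqrt(19)/57)/4 + 10)*8 = (13*sqrt(19)/228 + 10)*8 = (10 + 13*sqrt(19)/228)*8 = 80 + 26*sqrt(19)/57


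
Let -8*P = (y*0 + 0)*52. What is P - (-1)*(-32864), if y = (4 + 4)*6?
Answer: -32864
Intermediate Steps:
y = 48 (y = 8*6 = 48)
P = 0 (P = -(48*0 + 0)*52/8 = -(0 + 0)*52/8 = -0*52 = -1/8*0 = 0)
P - (-1)*(-32864) = 0 - (-1)*(-32864) = 0 - 1*32864 = 0 - 32864 = -32864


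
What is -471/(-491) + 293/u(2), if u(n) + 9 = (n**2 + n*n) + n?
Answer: 144334/491 ≈ 293.96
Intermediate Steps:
u(n) = -9 + n + 2*n**2 (u(n) = -9 + ((n**2 + n*n) + n) = -9 + ((n**2 + n**2) + n) = -9 + (2*n**2 + n) = -9 + (n + 2*n**2) = -9 + n + 2*n**2)
-471/(-491) + 293/u(2) = -471/(-491) + 293/(-9 + 2 + 2*2**2) = -471*(-1/491) + 293/(-9 + 2 + 2*4) = 471/491 + 293/(-9 + 2 + 8) = 471/491 + 293/1 = 471/491 + 293*1 = 471/491 + 293 = 144334/491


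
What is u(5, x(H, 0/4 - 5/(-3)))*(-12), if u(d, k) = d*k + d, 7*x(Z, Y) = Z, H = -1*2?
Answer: -300/7 ≈ -42.857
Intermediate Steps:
H = -2
x(Z, Y) = Z/7
u(d, k) = d + d*k
u(5, x(H, 0/4 - 5/(-3)))*(-12) = (5*(1 + (1/7)*(-2)))*(-12) = (5*(1 - 2/7))*(-12) = (5*(5/7))*(-12) = (25/7)*(-12) = -300/7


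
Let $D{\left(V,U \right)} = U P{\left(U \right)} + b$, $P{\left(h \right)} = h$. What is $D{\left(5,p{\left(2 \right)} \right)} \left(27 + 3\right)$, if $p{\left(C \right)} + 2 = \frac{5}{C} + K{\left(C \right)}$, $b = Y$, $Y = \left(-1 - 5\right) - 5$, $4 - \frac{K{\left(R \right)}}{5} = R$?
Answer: $\frac{5955}{2} \approx 2977.5$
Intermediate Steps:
$K{\left(R \right)} = 20 - 5 R$
$Y = -11$ ($Y = -6 - 5 = -11$)
$b = -11$
$p{\left(C \right)} = 18 - 5 C + \frac{5}{C}$ ($p{\left(C \right)} = -2 - \left(-20 - \frac{5}{C} + 5 C\right) = -2 + \left(20 - 5 C + \frac{5}{C}\right) = 18 - 5 C + \frac{5}{C}$)
$D{\left(V,U \right)} = -11 + U^{2}$ ($D{\left(V,U \right)} = U U - 11 = U^{2} - 11 = -11 + U^{2}$)
$D{\left(5,p{\left(2 \right)} \right)} \left(27 + 3\right) = \left(-11 + \left(18 - 10 + \frac{5}{2}\right)^{2}\right) \left(27 + 3\right) = \left(-11 + \left(18 - 10 + 5 \cdot \frac{1}{2}\right)^{2}\right) 30 = \left(-11 + \left(18 - 10 + \frac{5}{2}\right)^{2}\right) 30 = \left(-11 + \left(\frac{21}{2}\right)^{2}\right) 30 = \left(-11 + \frac{441}{4}\right) 30 = \frac{397}{4} \cdot 30 = \frac{5955}{2}$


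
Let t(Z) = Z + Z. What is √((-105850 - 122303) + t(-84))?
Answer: 3*I*√25369 ≈ 477.83*I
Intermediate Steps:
t(Z) = 2*Z
√((-105850 - 122303) + t(-84)) = √((-105850 - 122303) + 2*(-84)) = √(-228153 - 168) = √(-228321) = 3*I*√25369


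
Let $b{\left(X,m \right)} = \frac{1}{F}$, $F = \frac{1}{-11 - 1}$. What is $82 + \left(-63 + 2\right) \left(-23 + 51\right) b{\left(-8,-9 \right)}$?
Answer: $20578$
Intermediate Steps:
$F = - \frac{1}{12}$ ($F = \frac{1}{-12} = - \frac{1}{12} \approx -0.083333$)
$b{\left(X,m \right)} = -12$ ($b{\left(X,m \right)} = \frac{1}{- \frac{1}{12}} = -12$)
$82 + \left(-63 + 2\right) \left(-23 + 51\right) b{\left(-8,-9 \right)} = 82 + \left(-63 + 2\right) \left(-23 + 51\right) \left(-12\right) = 82 + \left(-61\right) 28 \left(-12\right) = 82 - -20496 = 82 + 20496 = 20578$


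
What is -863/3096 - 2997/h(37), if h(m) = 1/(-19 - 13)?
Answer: 296917921/3096 ≈ 95904.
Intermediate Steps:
h(m) = -1/32 (h(m) = 1/(-32) = -1/32)
-863/3096 - 2997/h(37) = -863/3096 - 2997/(-1/32) = -863*1/3096 - 2997*(-32) = -863/3096 + 95904 = 296917921/3096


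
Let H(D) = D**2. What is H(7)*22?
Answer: 1078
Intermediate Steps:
H(7)*22 = 7**2*22 = 49*22 = 1078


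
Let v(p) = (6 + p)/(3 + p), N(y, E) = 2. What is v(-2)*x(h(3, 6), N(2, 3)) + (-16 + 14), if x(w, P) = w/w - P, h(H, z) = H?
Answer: -6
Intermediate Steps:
v(p) = (6 + p)/(3 + p)
x(w, P) = 1 - P
v(-2)*x(h(3, 6), N(2, 3)) + (-16 + 14) = ((6 - 2)/(3 - 2))*(1 - 1*2) + (-16 + 14) = (4/1)*(1 - 2) - 2 = (1*4)*(-1) - 2 = 4*(-1) - 2 = -4 - 2 = -6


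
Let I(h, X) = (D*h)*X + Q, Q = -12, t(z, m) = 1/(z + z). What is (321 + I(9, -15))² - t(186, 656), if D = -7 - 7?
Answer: 1798843571/372 ≈ 4.8356e+6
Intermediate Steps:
t(z, m) = 1/(2*z)
D = -14
I(h, X) = -12 - 14*X*h (I(h, X) = (-14*h)*X - 12 = -14*X*h - 12 = -12 - 14*X*h)
(321 + I(9, -15))² - t(186, 656) = (321 + (-12 - 14*(-15)*9))² - 1/(2*186) = (321 + (-12 + 1890))² - 1/(2*186) = (321 + 1878)² - 1*1/372 = 2199² - 1/372 = 4835601 - 1/372 = 1798843571/372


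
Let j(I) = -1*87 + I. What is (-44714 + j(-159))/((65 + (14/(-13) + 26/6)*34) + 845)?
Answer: -54795/1244 ≈ -44.047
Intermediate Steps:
j(I) = -87 + I
(-44714 + j(-159))/((65 + (14/(-13) + 26/6)*34) + 845) = (-44714 + (-87 - 159))/((65 + (14/(-13) + 26/6)*34) + 845) = (-44714 - 246)/((65 + (14*(-1/13) + 26*(⅙))*34) + 845) = -44960/((65 + (-14/13 + 13/3)*34) + 845) = -44960/((65 + (127/39)*34) + 845) = -44960/((65 + 4318/39) + 845) = -44960/(6853/39 + 845) = -44960/39808/39 = -44960*39/39808 = -54795/1244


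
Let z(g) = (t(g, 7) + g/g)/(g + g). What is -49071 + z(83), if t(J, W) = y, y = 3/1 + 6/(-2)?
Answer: -8145785/166 ≈ -49071.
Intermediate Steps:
y = 0 (y = 3*1 + 6*(-1/2) = 3 - 3 = 0)
t(J, W) = 0
z(g) = 1/(2*g) (z(g) = (0 + g/g)/(g + g) = (0 + 1)/((2*g)) = 1*(1/(2*g)) = 1/(2*g))
-49071 + z(83) = -49071 + (1/2)/83 = -49071 + (1/2)*(1/83) = -49071 + 1/166 = -8145785/166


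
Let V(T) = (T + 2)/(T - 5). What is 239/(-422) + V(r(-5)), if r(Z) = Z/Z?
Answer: -1111/844 ≈ -1.3164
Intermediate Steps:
r(Z) = 1
V(T) = (2 + T)/(-5 + T)
239/(-422) + V(r(-5)) = 239/(-422) + (2 + 1)/(-5 + 1) = -1/422*239 + 3/(-4) = -239/422 - 1/4*3 = -239/422 - 3/4 = -1111/844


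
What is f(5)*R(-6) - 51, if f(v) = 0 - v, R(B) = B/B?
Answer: -56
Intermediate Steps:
R(B) = 1
f(v) = -v
f(5)*R(-6) - 51 = -1*5*1 - 51 = -5*1 - 51 = -5 - 51 = -56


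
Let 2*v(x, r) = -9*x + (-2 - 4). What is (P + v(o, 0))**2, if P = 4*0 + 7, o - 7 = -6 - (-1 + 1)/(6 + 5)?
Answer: 1/4 ≈ 0.25000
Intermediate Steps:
o = 1 (o = 7 + (-6 - (-1 + 1)/(6 + 5)) = 7 + (-6 - 0/11) = 7 + (-6 - 1*0) = 7 + (-6 + 0) = 7 - 6 = 1)
P = 7 (P = 0 + 7 = 7)
v(x, r) = -3 - 9*x/2 (v(x, r) = (-9*x + (-2 - 4))/2 = (-9*x - 6)/2 = (-6 - 9*x)/2 = -3 - 9*x/2)
(P + v(o, 0))**2 = (7 + (-3 - 9/2*1))**2 = (7 + (-3 - 9/2))**2 = (7 - 15/2)**2 = (-1/2)**2 = 1/4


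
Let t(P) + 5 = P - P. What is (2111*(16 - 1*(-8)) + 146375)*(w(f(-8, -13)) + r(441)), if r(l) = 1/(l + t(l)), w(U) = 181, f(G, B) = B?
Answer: 15549726763/436 ≈ 3.5665e+7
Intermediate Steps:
t(P) = -5 (t(P) = -5 + (P - P) = -5 + 0 = -5)
r(l) = 1/(-5 + l) (r(l) = 1/(l - 5) = 1/(-5 + l))
(2111*(16 - 1*(-8)) + 146375)*(w(f(-8, -13)) + r(441)) = (2111*(16 - 1*(-8)) + 146375)*(181 + 1/(-5 + 441)) = (2111*(16 + 8) + 146375)*(181 + 1/436) = (2111*24 + 146375)*(181 + 1/436) = (50664 + 146375)*(78917/436) = 197039*(78917/436) = 15549726763/436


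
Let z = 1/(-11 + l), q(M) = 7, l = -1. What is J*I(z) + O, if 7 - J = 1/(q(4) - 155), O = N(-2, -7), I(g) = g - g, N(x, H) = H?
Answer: -7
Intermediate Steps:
z = -1/12 (z = 1/(-11 - 1) = 1/(-12) = -1/12 ≈ -0.083333)
I(g) = 0
O = -7
J = 1037/148 (J = 7 - 1/(7 - 155) = 7 - 1/(-148) = 7 - 1*(-1/148) = 7 + 1/148 = 1037/148 ≈ 7.0068)
J*I(z) + O = (1037/148)*0 - 7 = 0 - 7 = -7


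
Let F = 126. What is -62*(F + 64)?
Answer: -11780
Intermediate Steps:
-62*(F + 64) = -62*(126 + 64) = -62*190 = -11780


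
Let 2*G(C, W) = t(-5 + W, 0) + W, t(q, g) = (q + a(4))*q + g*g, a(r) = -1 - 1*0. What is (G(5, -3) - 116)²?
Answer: 26569/4 ≈ 6642.3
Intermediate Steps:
a(r) = -1 (a(r) = -1 + 0 = -1)
t(q, g) = g² + q*(-1 + q) (t(q, g) = (q - 1)*q + g*g = (-1 + q)*q + g² = q*(-1 + q) + g² = g² + q*(-1 + q))
G(C, W) = 5/2 + (-5 + W)²/2 (G(C, W) = ((0² + (-5 + W)² - (-5 + W)) + W)/2 = ((0 + (-5 + W)² + (5 - W)) + W)/2 = ((5 + (-5 + W)² - W) + W)/2 = (5 + (-5 + W)²)/2 = 5/2 + (-5 + W)²/2)
(G(5, -3) - 116)² = ((5/2 + (-5 - 3)²/2) - 116)² = ((5/2 + (½)*(-8)²) - 116)² = ((5/2 + (½)*64) - 116)² = ((5/2 + 32) - 116)² = (69/2 - 116)² = (-163/2)² = 26569/4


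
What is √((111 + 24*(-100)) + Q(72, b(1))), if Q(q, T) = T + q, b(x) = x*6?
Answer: I*√2211 ≈ 47.021*I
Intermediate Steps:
b(x) = 6*x
√((111 + 24*(-100)) + Q(72, b(1))) = √((111 + 24*(-100)) + (6*1 + 72)) = √((111 - 2400) + (6 + 72)) = √(-2289 + 78) = √(-2211) = I*√2211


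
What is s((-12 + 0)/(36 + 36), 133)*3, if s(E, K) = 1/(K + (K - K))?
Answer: 3/133 ≈ 0.022556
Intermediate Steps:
s(E, K) = 1/K (s(E, K) = 1/(K + 0) = 1/K)
s((-12 + 0)/(36 + 36), 133)*3 = 3/133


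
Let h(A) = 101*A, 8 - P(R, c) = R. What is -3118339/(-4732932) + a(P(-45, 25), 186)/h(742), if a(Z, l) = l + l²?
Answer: 199157701081/177347694972 ≈ 1.1230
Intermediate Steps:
P(R, c) = 8 - R
-3118339/(-4732932) + a(P(-45, 25), 186)/h(742) = -3118339/(-4732932) + (186*(1 + 186))/((101*742)) = -3118339*(-1/4732932) + (186*187)/74942 = 3118339/4732932 + 34782*(1/74942) = 3118339/4732932 + 17391/37471 = 199157701081/177347694972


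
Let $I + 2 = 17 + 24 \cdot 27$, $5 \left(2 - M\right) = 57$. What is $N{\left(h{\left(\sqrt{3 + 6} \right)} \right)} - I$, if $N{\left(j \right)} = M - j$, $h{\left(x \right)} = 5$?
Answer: $- \frac{3387}{5} \approx -677.4$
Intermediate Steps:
$M = - \frac{47}{5}$ ($M = 2 - \frac{57}{5} = - \frac{47}{5} \approx -9.4$)
$I = 663$ ($I = -2 + \left(17 + 24 \cdot 27\right) = -2 + \left(17 + 648\right) = -2 + 665 = 663$)
$N{\left(j \right)} = - \frac{47}{5} - j$
$N{\left(h{\left(\sqrt{3 + 6} \right)} \right)} - I = \left(- \frac{47}{5} - 5\right) - 663 = - \frac{72}{5} - 663 = - \frac{3387}{5}$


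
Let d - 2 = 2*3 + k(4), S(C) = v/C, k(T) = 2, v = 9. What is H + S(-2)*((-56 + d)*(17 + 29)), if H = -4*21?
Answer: 9438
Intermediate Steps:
H = -84
S(C) = 9/C
d = 10 (d = 2 + (2*3 + 2) = 2 + (6 + 2) = 2 + 8 = 10)
H + S(-2)*((-56 + d)*(17 + 29)) = -84 + (9/(-2))*((-56 + 10)*(17 + 29)) = -84 + (9*(-½))*(-46*46) = -84 - 9/2*(-2116) = -84 + 9522 = 9438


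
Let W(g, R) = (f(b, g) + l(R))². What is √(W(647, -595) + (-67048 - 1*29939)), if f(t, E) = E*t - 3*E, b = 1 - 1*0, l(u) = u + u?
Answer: √6073269 ≈ 2464.4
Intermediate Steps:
l(u) = 2*u
b = 1 (b = 1 + 0 = 1)
f(t, E) = -3*E + E*t
W(g, R) = (-2*g + 2*R)² (W(g, R) = (g*(-3 + 1) + 2*R)² = (g*(-2) + 2*R)² = (-2*g + 2*R)²)
√(W(647, -595) + (-67048 - 1*29939)) = √(4*(-595 - 1*647)² + (-67048 - 1*29939)) = √(4*(-595 - 647)² + (-67048 - 29939)) = √(4*(-1242)² - 96987) = √(4*1542564 - 96987) = √(6170256 - 96987) = √6073269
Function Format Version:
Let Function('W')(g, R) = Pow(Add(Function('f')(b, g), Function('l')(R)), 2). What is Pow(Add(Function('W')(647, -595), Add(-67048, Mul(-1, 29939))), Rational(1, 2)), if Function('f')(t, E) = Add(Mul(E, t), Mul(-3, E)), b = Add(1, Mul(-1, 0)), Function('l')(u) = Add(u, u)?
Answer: Pow(6073269, Rational(1, 2)) ≈ 2464.4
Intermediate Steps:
Function('l')(u) = Mul(2, u)
b = 1 (b = Add(1, 0) = 1)
Function('f')(t, E) = Add(Mul(-3, E), Mul(E, t))
Function('W')(g, R) = Pow(Add(Mul(-2, g), Mul(2, R)), 2) (Function('W')(g, R) = Pow(Add(Mul(g, Add(-3, 1)), Mul(2, R)), 2) = Pow(Add(Mul(g, -2), Mul(2, R)), 2) = Pow(Add(Mul(-2, g), Mul(2, R)), 2))
Pow(Add(Function('W')(647, -595), Add(-67048, Mul(-1, 29939))), Rational(1, 2)) = Pow(Add(Mul(4, Pow(Add(-595, Mul(-1, 647)), 2)), Add(-67048, Mul(-1, 29939))), Rational(1, 2)) = Pow(Add(Mul(4, Pow(Add(-595, -647), 2)), Add(-67048, -29939)), Rational(1, 2)) = Pow(Add(Mul(4, Pow(-1242, 2)), -96987), Rational(1, 2)) = Pow(Add(Mul(4, 1542564), -96987), Rational(1, 2)) = Pow(Add(6170256, -96987), Rational(1, 2)) = Pow(6073269, Rational(1, 2))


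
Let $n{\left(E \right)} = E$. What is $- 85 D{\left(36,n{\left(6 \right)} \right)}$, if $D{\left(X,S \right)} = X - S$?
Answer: $-2550$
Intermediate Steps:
$- 85 D{\left(36,n{\left(6 \right)} \right)} = - 85 \left(36 - 6\right) = \left(-85\right) 30 = -2550$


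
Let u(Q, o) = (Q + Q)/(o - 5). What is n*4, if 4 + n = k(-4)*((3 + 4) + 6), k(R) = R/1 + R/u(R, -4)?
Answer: -458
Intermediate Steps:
u(Q, o) = 2*Q/(-5 + o) (u(Q, o) = (2*Q)/(-5 + o) = 2*Q/(-5 + o))
k(R) = -9/2 + R (k(R) = R/1 + R/((2*R/(-5 - 4))) = R*1 + R/((2*R/(-9))) = R + R/((2*R*(-1/9))) = R + R/((-2*R/9)) = R + R*(-9/(2*R)) = R - 9/2 = -9/2 + R)
n = -229/2 (n = -4 + (-9/2 - 4)*((3 + 4) + 6) = -4 - 17*(7 + 6)/2 = -4 - 17/2*13 = -4 - 221/2 = -229/2 ≈ -114.50)
n*4 = -229/2*4 = -458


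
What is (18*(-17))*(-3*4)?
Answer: 3672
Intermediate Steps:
(18*(-17))*(-3*4) = -306*(-12) = 3672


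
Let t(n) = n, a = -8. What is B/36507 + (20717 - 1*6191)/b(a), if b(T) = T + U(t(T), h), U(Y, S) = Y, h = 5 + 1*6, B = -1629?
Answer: -88387791/97352 ≈ -907.92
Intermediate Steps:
h = 11 (h = 5 + 6 = 11)
b(T) = 2*T (b(T) = T + T = 2*T)
B/36507 + (20717 - 1*6191)/b(a) = -1629/36507 + (20717 - 1*6191)/((2*(-8))) = -1629*1/36507 + (20717 - 6191)/(-16) = -543/12169 + 14526*(-1/16) = -543/12169 - 7263/8 = -88387791/97352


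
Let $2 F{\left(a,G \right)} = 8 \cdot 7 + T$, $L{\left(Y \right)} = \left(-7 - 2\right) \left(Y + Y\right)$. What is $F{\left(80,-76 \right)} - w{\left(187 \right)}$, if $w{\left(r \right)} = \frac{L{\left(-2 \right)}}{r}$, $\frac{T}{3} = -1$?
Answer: $\frac{9839}{374} \approx 26.307$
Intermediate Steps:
$L{\left(Y \right)} = - 18 Y$ ($L{\left(Y \right)} = - 9 \cdot 2 Y = - 18 Y$)
$T = -3$ ($T = 3 \left(-1\right) = -3$)
$F{\left(a,G \right)} = \frac{53}{2}$ ($F{\left(a,G \right)} = \frac{8 \cdot 7 - 3}{2} = \frac{56 - 3}{2} = \frac{1}{2} \cdot 53 = \frac{53}{2}$)
$w{\left(r \right)} = \frac{36}{r}$ ($w{\left(r \right)} = \frac{\left(-18\right) \left(-2\right)}{r} = \frac{36}{r}$)
$F{\left(80,-76 \right)} - w{\left(187 \right)} = \frac{53}{2} - \frac{36}{187} = \frac{9839}{374}$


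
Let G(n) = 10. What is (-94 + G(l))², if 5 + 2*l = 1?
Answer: 7056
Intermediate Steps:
l = -2 (l = -5/2 + (½)*1 = -5/2 + ½ = -2)
(-94 + G(l))² = (-94 + 10)² = (-84)² = 7056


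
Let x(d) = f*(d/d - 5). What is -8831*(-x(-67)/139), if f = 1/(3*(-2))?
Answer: 17662/417 ≈ 42.355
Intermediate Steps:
f = -⅙ (f = 1/(-6) = -⅙ ≈ -0.16667)
x(d) = ⅔ (x(d) = -(d/d - 5)/6 = -(1 - 5)/6 = -⅙*(-4) = ⅔)
-8831*(-x(-67)/139) = -8831/((-139/⅔)) = -8831/((-139*3/2)) = -8831/(-417/2) = -8831*(-2/417) = 17662/417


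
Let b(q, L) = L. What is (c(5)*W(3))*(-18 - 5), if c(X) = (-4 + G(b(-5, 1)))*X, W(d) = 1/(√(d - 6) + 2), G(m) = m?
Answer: 690/7 - 345*I*√3/7 ≈ 98.571 - 85.365*I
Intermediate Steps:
W(d) = 1/(2 + √(-6 + d)) (W(d) = 1/(√(-6 + d) + 2) = 1/(2 + √(-6 + d)))
c(X) = -3*X (c(X) = (-4 + 1)*X = -3*X)
(c(5)*W(3))*(-18 - 5) = ((-3*5)/(2 + √(-6 + 3)))*(-18 - 5) = -15/(2 + √(-3))*(-23) = -15/(2 + I*√3)*(-23) = 345/(2 + I*√3)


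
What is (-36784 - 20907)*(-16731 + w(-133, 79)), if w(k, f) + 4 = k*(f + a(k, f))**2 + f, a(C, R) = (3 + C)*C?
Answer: 2314778919084679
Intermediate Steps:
a(C, R) = C*(3 + C)
w(k, f) = -4 + f + k*(f + k*(3 + k))**2 (w(k, f) = -4 + (k*(f + k*(3 + k))**2 + f) = -4 + (f + k*(f + k*(3 + k))**2) = -4 + f + k*(f + k*(3 + k))**2)
(-36784 - 20907)*(-16731 + w(-133, 79)) = (-36784 - 20907)*(-16731 + (-4 + 79 - 133*(79 - 133*(3 - 133))**2)) = -57691*(-16731 + (-4 + 79 - 133*(79 - 133*(-130))**2)) = -57691*(-16731 + (-4 + 79 - 133*(79 + 17290)**2)) = -57691*(-16731 + (-4 + 79 - 133*17369**2)) = -57691*(-16731 + (-4 + 79 - 133*301682161)) = -57691*(-16731 + (-4 + 79 - 40123727413)) = -57691*(-16731 - 40123727338) = -57691*(-40123744069) = 2314778919084679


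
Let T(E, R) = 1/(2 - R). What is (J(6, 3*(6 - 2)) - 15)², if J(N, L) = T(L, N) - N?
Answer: 7225/16 ≈ 451.56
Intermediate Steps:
J(N, L) = -N - 1/(-2 + N) (J(N, L) = -1/(-2 + N) - N = -N - 1/(-2 + N))
(J(6, 3*(6 - 2)) - 15)² = ((-1 - 1*6*(-2 + 6))/(-2 + 6) - 15)² = ((-1 - 1*6*4)/4 - 15)² = ((-1 - 24)/4 - 15)² = ((¼)*(-25) - 15)² = (-25/4 - 15)² = (-85/4)² = 7225/16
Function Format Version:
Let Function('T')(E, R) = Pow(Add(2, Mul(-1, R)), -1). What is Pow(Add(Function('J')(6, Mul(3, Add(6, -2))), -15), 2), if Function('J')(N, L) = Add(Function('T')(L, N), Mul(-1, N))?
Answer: Rational(7225, 16) ≈ 451.56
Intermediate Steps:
Function('J')(N, L) = Add(Mul(-1, N), Mul(-1, Pow(Add(-2, N), -1))) (Function('J')(N, L) = Add(Mul(-1, Pow(Add(-2, N), -1)), Mul(-1, N)) = Add(Mul(-1, N), Mul(-1, Pow(Add(-2, N), -1))))
Pow(Add(Function('J')(6, Mul(3, Add(6, -2))), -15), 2) = Pow(Add(Mul(Pow(Add(-2, 6), -1), Add(-1, Mul(-1, 6, Add(-2, 6)))), -15), 2) = Pow(Add(Mul(Pow(4, -1), Add(-1, Mul(-1, 6, 4))), -15), 2) = Pow(Add(Mul(Rational(1, 4), Add(-1, -24)), -15), 2) = Pow(Add(Mul(Rational(1, 4), -25), -15), 2) = Pow(Add(Rational(-25, 4), -15), 2) = Pow(Rational(-85, 4), 2) = Rational(7225, 16)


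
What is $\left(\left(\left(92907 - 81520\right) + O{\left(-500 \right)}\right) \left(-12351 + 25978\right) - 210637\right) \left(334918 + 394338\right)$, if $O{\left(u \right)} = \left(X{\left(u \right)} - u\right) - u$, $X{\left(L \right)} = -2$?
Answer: $122923214880048$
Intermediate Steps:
$O{\left(u \right)} = -2 - 2 u$ ($O{\left(u \right)} = \left(-2 - u\right) - u = -2 - 2 u$)
$\left(\left(\left(92907 - 81520\right) + O{\left(-500 \right)}\right) \left(-12351 + 25978\right) - 210637\right) \left(334918 + 394338\right) = \left(\left(\left(92907 - 81520\right) - -998\right) \left(-12351 + 25978\right) - 210637\right) \left(334918 + 394338\right) = \left(\left(\left(92907 - 81520\right) + \left(-2 + 1000\right)\right) 13627 - 210637\right) 729256 = \left(\left(11387 + 998\right) 13627 - 210637\right) 729256 = \left(12385 \cdot 13627 - 210637\right) 729256 = \left(168770395 - 210637\right) 729256 = 168559758 \cdot 729256 = 122923214880048$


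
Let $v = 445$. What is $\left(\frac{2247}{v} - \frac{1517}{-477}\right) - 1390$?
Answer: $- \frac{293301466}{212265} \approx -1381.8$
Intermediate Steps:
$\left(\frac{2247}{v} - \frac{1517}{-477}\right) - 1390 = \left(\frac{2247}{445} - \frac{1517}{-477}\right) - 1390 = \left(2247 \cdot \frac{1}{445} - - \frac{1517}{477}\right) - 1390 = \left(\frac{2247}{445} + \frac{1517}{477}\right) - 1390 = \frac{1746884}{212265} - 1390 = - \frac{293301466}{212265}$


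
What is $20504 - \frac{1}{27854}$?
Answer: $\frac{571118415}{27854} \approx 20504.0$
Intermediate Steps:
$20504 - \frac{1}{27854} = \frac{571118415}{27854}$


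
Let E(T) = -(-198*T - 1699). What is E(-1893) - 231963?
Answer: -605078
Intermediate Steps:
E(T) = 1699 + 198*T (E(T) = -(-1699 - 198*T) = 1699 + 198*T)
E(-1893) - 231963 = (1699 + 198*(-1893)) - 231963 = (1699 - 374814) - 231963 = -373115 - 231963 = -605078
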